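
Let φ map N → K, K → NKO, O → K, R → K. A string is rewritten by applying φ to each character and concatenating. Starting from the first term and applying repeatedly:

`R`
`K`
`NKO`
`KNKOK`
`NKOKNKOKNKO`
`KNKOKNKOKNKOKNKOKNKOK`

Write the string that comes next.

NKOKNKOKNKOKNKOKNKOKNKOKNKOKNKOKNKOKNKOKNKO

φ(KNKOKNKOKNKOKNKOKNKOK) expands symbol-by-symbol to NKO K NKO K NKO K NKO K NKO K NKO K NKO K NKO K NKO K NKO K NKO; joining the 21 pieces gives the next term.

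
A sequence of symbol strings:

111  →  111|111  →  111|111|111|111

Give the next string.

Every step duplicates the string with '|' between the halves.
So the next term is two copies of 111|111|111|111 with '|' between the halves.

111|111|111|111|111|111|111|111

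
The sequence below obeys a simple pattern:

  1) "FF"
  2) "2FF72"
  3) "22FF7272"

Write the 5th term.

2222FF72727272

s(k+1) = 2·s(k)·72, so each term gains 2 as a prefix and 72 as a suffix.
From 22FF7272, 2 further steps: 22FF7272 → 222FF727272 → (answer).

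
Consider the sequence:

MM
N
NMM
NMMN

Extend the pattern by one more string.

From term 3 onward, concatenate the last term with the second-to-last: N·MM = NMM, NMM·N = NMMN, …
The next term joins NMMN and NMM.

NMMNNMM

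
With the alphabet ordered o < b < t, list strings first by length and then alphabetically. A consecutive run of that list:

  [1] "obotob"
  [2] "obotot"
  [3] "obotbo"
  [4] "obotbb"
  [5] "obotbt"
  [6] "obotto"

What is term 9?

Advancing 3 positions from obotto through obotto → obottb → obottt reaches term 9.

obbooo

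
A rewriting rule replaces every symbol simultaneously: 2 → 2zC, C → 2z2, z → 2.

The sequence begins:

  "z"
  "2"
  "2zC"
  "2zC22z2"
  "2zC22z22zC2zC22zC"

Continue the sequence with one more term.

2zC22z22zC2zC22zC2zC22z22zC22z22zC2zC22z2

Replace each of the 17 characters of 2zC22z22zC2zC22zC in place — 2zC 2 2z2 2zC 2zC 2 2zC 2zC 2 2z2 2zC 2 2z2 2zC 2zC 2 2z2 — and concatenate.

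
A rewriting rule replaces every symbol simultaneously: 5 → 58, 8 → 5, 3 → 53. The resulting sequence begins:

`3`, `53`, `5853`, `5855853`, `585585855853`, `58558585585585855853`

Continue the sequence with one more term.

585585855855858558585585585855853

Applying the rule to each of the 20 symbols of 58558585585585855853 gives the pieces 58 5 58 58 5 58 5 58 58 5 58 58 5 58 5 58 58 5 58 53, which concatenate to the answer.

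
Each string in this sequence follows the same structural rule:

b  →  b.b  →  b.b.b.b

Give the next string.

s(k+1) = s(k)·.·s(k) — each term doubles the last with '.' between the halves.
Doubling b.b.b.b with '.' between the halves:

b.b.b.b.b.b.b.b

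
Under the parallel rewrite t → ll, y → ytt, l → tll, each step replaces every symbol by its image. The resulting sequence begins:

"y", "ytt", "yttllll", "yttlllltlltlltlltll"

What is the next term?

Rewriting the 19 symbols of yttlllltlltlltlltll one by one yields ytt ll ll tll tll tll tll ll tll tll ll tll tll ll tll tll ll tll tll; concatenated:

yttlllltlltlltlltlllltlltlllltlltlllltlltlllltlltll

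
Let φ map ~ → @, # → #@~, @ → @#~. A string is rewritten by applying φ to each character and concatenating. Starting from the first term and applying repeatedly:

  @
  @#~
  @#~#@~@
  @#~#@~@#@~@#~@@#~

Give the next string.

Rewriting the 17 symbols of @#~#@~@#@~@#~@@#~ one by one yields @#~ #@~ @ #@~ @#~ @ @#~ #@~ @#~ @ @#~ #@~ @ @#~ @#~ #@~ @; concatenated:

@#~#@~@#@~@#~@@#~#@~@#~@@#~#@~@@#~@#~#@~@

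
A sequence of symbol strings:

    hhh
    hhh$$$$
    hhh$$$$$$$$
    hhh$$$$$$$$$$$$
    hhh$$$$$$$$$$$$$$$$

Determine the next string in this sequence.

hhh$$$$$$$$$$$$$$$$$$$$

Each term is the previous one with $$$$ appended.
So the next term is hhh$$$$$$$$$$$$$$$$·$$$$.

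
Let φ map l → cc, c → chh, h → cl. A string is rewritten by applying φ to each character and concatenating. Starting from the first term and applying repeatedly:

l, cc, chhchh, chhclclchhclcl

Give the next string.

chhclclchhccchhccchhclclchhccchhcc

φ(chhclclchhclcl) expands symbol-by-symbol to chh cl cl chh cc chh cc chh cl cl chh cc chh cc; joining the 14 pieces gives the next term.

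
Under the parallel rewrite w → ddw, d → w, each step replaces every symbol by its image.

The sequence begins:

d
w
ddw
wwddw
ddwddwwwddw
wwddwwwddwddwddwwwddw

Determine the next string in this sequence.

Rewriting the 21 symbols of wwddwwwddwddwddwwwddw one by one yields ddw ddw w w ddw ddw ddw w w ddw w w ddw w w ddw ddw ddw w w ddw; concatenated:

ddwddwwwddwddwddwwwddwwwddwwwddwddwddwwwddw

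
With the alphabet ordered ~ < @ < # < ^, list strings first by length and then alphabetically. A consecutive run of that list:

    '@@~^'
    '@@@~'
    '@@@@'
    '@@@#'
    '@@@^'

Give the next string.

@@#~

Treat @@@^ as a base-4 numeral over the given alphabet and add one, carrying through any trailing ^'s.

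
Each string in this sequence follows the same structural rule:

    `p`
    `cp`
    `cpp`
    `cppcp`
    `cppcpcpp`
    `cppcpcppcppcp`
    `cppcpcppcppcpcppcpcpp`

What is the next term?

cppcpcppcppcpcppcpcppcppcpcppcppcp

Each term (from the third on) is the previous term followed by the one before it: term 3 = cp·p = cpp.
The next term joins cppcpcppcppcpcppcpcpp and cppcpcppcppcp.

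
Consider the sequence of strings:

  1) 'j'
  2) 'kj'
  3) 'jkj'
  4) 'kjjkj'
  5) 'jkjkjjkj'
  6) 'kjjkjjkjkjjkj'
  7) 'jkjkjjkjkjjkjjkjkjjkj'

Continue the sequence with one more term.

kjjkjjkjkjjkjjkjkjjkjkjjkjjkjkjjkj

This is a Fibonacci-style word recurrence s(k) = s(k−2)·s(k−1): e.g. j·kj = jkj.
Continuing: kjjkjjkjkjjkj · jkjkjjkjkjjkjjkjkjjkj gives term 8.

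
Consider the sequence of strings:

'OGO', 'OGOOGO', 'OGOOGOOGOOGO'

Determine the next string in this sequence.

OGOOGOOGOOGOOGOOGOOGOOGO

s(k+1) = s(k)·s(k) — each term doubles the last.
One more doubling of OGOOGOOGOOGO gives the answer.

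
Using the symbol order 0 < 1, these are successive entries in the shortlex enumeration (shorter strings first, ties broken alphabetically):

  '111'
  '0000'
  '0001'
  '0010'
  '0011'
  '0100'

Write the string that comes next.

0101

Treat 0100 as a base-2 numeral over the given alphabet and add one, carrying through any trailing 1's.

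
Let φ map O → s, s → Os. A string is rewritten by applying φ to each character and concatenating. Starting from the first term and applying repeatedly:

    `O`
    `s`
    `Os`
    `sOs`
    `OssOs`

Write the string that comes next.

sOsOssOs

Apply φ to OssOs symbol by symbol: O→s, s→Os, s→Os, O→s, s→Os; joined: s Os Os s Os.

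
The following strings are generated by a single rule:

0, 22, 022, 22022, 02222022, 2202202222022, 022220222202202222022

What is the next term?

2202202222022022220222202202222022

From term 3 onward, concatenate the second-to-last term with the last: 0·22 = 022, 22·022 = 22022, …
The next term joins 2202202222022 and 022220222202202222022.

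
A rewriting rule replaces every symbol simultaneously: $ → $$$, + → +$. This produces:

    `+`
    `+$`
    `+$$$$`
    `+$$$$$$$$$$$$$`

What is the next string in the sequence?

Replace each of the 14 characters of +$$$$$$$$$$$$$ in place — +$ $$$ $$$ $$$ $$$ $$$ $$$ $$$ $$$ $$$ $$$ $$$ $$$ $$$ — and concatenate.

+$$$$$$$$$$$$$$$$$$$$$$$$$$$$$$$$$$$$$$$$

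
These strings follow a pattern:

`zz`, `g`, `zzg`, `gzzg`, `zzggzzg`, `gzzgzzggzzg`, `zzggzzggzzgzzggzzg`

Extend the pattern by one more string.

gzzgzzggzzgzzggzzggzzgzzggzzg

Each term (from the third on) is the two preceding terms concatenated in order: term 3 = zz·g = zzg.
So term 8 is gzzgzzggzzg·zzggzzggzzgzzggzzg.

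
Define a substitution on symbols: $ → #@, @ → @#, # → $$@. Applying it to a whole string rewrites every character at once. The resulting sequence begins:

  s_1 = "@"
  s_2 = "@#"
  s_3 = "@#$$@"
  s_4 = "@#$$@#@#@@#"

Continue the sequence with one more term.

Apply φ to @#$$@#@#@@# symbol by symbol: @→@#, #→$$@, $→#@, $→#@, @→@#, #→$$@, @→@#, #→$$@, @→@#, @→@#, #→$$@; joined: @# $$@ #@ #@ @# $$@ @# $$@ @# @# $$@.

@#$$@#@#@@#$$@@#$$@@#@#$$@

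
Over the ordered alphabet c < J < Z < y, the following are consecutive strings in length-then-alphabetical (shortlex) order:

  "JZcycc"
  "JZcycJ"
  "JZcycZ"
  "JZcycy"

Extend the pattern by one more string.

JZcyJc

The successor of JZcycy increments the rightmost position that isn't already y and resets every position after it to c.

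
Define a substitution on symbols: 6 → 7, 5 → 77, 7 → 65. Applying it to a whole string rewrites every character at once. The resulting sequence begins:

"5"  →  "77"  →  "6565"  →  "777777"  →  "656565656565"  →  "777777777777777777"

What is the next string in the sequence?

Rewriting the 18 symbols of 777777777777777777 one by one yields 65 65 65 65 65 65 65 65 65 65 65 65 65 65 65 65 65 65; concatenated:

656565656565656565656565656565656565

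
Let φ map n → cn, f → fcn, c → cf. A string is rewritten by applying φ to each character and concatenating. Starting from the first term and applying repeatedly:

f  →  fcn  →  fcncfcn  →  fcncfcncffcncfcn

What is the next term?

Replace each of the 16 characters of fcncfcncffcncfcn in place — fcn cf cn cf fcn cf cn cf fcn fcn cf cn cf fcn cf cn — and concatenate.

fcncfcncffcncfcncffcnfcncfcncffcncfcn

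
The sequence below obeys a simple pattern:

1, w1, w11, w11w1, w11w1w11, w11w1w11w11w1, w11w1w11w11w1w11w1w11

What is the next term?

w11w1w11w11w1w11w1w11w11w1w11w11w1

This is a Fibonacci-style word recurrence s(k) = s(k−1)·s(k−2): e.g. w1·1 = w11.
So term 8 is w11w1w11w11w1w11w1w11·w11w1w11w11w1.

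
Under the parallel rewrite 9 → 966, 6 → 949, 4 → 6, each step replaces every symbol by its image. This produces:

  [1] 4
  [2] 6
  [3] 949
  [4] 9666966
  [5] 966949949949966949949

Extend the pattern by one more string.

Rewriting the 21 symbols of 966949949949966949949 one by one yields 966 949 949 966 6 966 966 6 966 966 6 966 966 949 949 966 6 966 966 6 966; concatenated:

96694994996669669666966966696696694994996669669666966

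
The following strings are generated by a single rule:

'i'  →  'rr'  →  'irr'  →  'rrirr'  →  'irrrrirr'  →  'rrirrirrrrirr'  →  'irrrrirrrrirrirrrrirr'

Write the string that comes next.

From term 3 onward, concatenate the second-to-last term with the last: i·rr = irr, rr·irr = rrirr, …
Continuing: rrirrirrrrirr · irrrrirrrrirrirrrrirr gives term 8.

rrirrirrrrirrirrrrirrrrirrirrrrirr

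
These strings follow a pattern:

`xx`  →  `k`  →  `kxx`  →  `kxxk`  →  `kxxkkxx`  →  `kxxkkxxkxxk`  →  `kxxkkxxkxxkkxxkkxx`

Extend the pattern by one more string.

This is a Fibonacci-style word recurrence s(k) = s(k−1)·s(k−2): e.g. k·xx = kxx.
The next term joins kxxkkxxkxxkkxxkkxx and kxxkkxxkxxk.

kxxkkxxkxxkkxxkkxxkxxkkxxkxxk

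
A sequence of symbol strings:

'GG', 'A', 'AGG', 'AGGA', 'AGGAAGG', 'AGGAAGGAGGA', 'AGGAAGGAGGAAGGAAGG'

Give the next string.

AGGAAGGAGGAAGGAAGGAGGAAGGAGGA

This is a Fibonacci-style word recurrence s(k) = s(k−1)·s(k−2): e.g. A·GG = AGG.
The next term joins AGGAAGGAGGAAGGAAGG and AGGAAGGAGGA.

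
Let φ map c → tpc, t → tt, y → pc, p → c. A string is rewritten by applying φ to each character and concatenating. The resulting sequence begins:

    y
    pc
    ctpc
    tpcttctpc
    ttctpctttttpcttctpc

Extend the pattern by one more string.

φ(ttctpctttttpcttctpc) expands symbol-by-symbol to tt tt tpc tt c tpc tt tt tt tt tt c tpc tt tt tpc tt c tpc; joining the 19 pieces gives the next term.

tttttpcttctpcttttttttttctpctttttpcttctpc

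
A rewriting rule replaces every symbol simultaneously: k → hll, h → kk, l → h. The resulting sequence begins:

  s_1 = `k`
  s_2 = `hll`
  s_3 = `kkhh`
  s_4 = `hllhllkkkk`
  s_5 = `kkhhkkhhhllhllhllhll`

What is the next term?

hllhllkkkkhllhllkkkkkkhhkkhhkkhhkkhh

φ(kkhhkkhhhllhllhllhll) expands symbol-by-symbol to hll hll kk kk hll hll kk kk kk h h kk h h kk h h kk h h; joining the 20 pieces gives the next term.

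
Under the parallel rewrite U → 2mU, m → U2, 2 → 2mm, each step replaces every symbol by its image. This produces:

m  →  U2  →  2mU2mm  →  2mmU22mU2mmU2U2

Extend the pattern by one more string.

Replace each of the 15 characters of 2mmU22mU2mmU2U2 in place — 2mm U2 U2 2mU 2mm 2mm U2 2mU 2mm U2 U2 2mU 2mm 2mU 2mm — and concatenate.

2mmU2U22mU2mm2mmU22mU2mmU2U22mU2mm2mU2mm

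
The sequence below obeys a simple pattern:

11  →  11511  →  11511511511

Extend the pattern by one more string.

11511511511511511511511

s(k+1) = s(k)·5·s(k) — each term doubles the last with '5' between the halves.
One more doubling of 11511511511 gives the answer.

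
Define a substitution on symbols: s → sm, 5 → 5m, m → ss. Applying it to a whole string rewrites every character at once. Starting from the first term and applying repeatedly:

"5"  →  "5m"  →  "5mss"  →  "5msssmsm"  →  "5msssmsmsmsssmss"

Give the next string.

Applying the rule to each of the 16 symbols of 5msssmsmsmsssmss gives the pieces 5m ss sm sm sm ss sm ss sm ss sm sm sm ss sm sm, which concatenate to the answer.

5msssmsmsmsssmsssmsssmsmsmsssmsm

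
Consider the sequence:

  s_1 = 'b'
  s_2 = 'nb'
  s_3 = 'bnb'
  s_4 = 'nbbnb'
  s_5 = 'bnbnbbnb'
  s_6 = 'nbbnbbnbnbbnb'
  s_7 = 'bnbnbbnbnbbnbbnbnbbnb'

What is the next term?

Each term (from the third on) is the two preceding terms concatenated in order: term 3 = b·nb = bnb.
So term 8 is nbbnbbnbnbbnb·bnbnbbnbnbbnbbnbnbbnb.

nbbnbbnbnbbnbbnbnbbnbnbbnbbnbnbbnb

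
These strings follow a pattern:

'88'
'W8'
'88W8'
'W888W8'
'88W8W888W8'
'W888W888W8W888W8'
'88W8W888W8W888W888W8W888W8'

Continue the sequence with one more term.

W888W888W8W888W888W8W888W8W888W888W8W888W8

This is a Fibonacci-style word recurrence s(k) = s(k−2)·s(k−1): e.g. 88·W8 = 88W8.
Continuing: W888W888W8W888W8 · 88W8W888W8W888W888W8W888W8 gives term 8.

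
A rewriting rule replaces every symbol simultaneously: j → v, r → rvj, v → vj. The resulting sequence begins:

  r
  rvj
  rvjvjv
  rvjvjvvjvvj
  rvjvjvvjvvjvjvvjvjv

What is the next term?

φ(rvjvjvvjvvjvjvvjvjv) expands symbol-by-symbol to rvj vj v vj v vj vj v vj vj v vj v vj vj v vj v vj; joining the 19 pieces gives the next term.

rvjvjvvjvvjvjvvjvjvvjvvjvjvvjvvj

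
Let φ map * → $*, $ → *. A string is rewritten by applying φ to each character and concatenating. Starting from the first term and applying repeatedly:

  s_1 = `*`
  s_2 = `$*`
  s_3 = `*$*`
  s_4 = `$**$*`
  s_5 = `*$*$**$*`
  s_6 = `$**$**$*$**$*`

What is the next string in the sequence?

Applying the rule to each of the 13 symbols of $**$**$*$**$* gives the pieces * $* $* * $* $* * $* * $* $* * $*, which concatenate to the answer.

*$*$**$*$**$**$*$**$*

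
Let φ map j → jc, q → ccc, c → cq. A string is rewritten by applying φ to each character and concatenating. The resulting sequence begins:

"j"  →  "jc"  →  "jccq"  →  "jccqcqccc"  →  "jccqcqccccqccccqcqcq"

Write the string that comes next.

jccqcqccccqccccqcqcqcqccccqcqcqcqccccqccccqccc

Replace each of the 20 characters of jccqcqccccqccccqcqcq in place — jc cq cq ccc cq ccc cq cq cq cq ccc cq cq cq cq ccc cq ccc cq ccc — and concatenate.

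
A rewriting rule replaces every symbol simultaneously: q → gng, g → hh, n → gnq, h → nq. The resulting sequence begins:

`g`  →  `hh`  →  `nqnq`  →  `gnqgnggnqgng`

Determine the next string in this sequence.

hhgnqgnghhgnqhhhhgnqgnghhgnqhh

Apply φ to gnqgnggnqgng symbol by symbol: g→hh, n→gnq, q→gng, g→hh, n→gnq, g→hh, g→hh, n→gnq, q→gng, g→hh, n→gnq, g→hh; joined: hh gnq gng hh gnq hh hh gnq gng hh gnq hh.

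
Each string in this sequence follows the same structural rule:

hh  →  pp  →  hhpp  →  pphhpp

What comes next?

From term 3 onward, concatenate the second-to-last term with the last: hh·pp = hhpp, pp·hhpp = pphhpp, …
Continuing: hhpp · pphhpp gives term 5.

hhpppphhpp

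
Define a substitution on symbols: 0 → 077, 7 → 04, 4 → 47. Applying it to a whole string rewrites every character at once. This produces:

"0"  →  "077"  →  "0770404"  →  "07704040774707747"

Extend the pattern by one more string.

Replace each of the 17 characters of 07704040774707747 in place — 077 04 04 077 47 077 47 077 04 04 47 04 077 04 04 47 04 — and concatenate.

077040407747077470770404470407704044704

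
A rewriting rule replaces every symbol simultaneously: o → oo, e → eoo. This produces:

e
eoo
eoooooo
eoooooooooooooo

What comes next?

φ(eoooooooooooooo) expands symbol-by-symbol to eoo oo oo oo oo oo oo oo oo oo oo oo oo oo oo; joining the 15 pieces gives the next term.

eoooooooooooooooooooooooooooooo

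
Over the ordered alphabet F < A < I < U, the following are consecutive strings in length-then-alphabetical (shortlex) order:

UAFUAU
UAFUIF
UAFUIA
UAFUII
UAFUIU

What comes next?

UAFUUF

Find the rightmost character of UAFUIU below U, bump it to the next letter, and reset everything to its right to F.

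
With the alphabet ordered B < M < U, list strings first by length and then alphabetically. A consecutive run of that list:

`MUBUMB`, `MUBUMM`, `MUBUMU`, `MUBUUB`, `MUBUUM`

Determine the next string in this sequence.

The successor of MUBUUM increments the rightmost position that isn't already U and resets every position after it to B.

MUBUUU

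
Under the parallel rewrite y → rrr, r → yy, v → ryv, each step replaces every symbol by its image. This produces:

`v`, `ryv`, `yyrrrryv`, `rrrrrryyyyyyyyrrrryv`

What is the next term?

yyyyyyyyyyyyrrrrrrrrrrrrrrrrrrrrrrrryyyyyyyyrrrryv

Applying the rule to each of the 20 symbols of rrrrrryyyyyyyyrrrryv gives the pieces yy yy yy yy yy yy rrr rrr rrr rrr rrr rrr rrr rrr yy yy yy yy rrr ryv, which concatenate to the answer.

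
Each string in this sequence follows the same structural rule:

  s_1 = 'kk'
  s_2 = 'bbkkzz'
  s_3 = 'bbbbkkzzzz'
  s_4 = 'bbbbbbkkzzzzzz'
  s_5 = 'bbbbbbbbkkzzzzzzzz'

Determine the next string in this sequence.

s(k+1) = bb·s(k)·zz, so each term gains bb as a prefix and zz as a suffix.
Applying this once more to bbbbbbbbkkzzzzzzzz:

bbbbbbbbbbkkzzzzzzzzzz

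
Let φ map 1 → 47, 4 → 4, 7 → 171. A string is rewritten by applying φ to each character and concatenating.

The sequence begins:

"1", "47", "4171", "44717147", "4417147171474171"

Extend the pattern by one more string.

Rewriting the 16 symbols of 4417147171474171 one by one yields 4 4 47 171 47 4 171 47 171 47 4 171 4 47 171 47; concatenated:

44471714741714717147417144717147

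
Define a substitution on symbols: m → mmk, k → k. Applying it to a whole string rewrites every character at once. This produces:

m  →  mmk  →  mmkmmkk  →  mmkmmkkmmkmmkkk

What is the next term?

mmkmmkkmmkmmkkkmmkmmkkmmkmmkkkk

Applying the rule to each of the 15 symbols of mmkmmkkmmkmmkkk gives the pieces mmk mmk k mmk mmk k k mmk mmk k mmk mmk k k k, which concatenate to the answer.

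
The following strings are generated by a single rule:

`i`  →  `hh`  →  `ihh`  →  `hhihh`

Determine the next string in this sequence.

ihhhhihh

Each term (from the third on) is the two preceding terms concatenated in order: term 3 = i·hh = ihh.
Continuing: ihh · hhihh gives term 5.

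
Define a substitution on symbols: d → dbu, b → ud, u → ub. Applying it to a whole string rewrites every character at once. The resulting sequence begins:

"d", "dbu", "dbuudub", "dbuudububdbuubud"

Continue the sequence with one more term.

dbuudububdbuubudubuddbuudububudubdbu

φ(dbuudububdbuubud) expands symbol-by-symbol to dbu ud ub ub dbu ub ud ub ud dbu ud ub ub ud ub dbu; joining the 16 pieces gives the next term.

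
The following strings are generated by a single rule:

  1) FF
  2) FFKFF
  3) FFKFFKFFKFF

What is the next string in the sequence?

FFKFFKFFKFFKFFKFFKFFKFF

s(k+1) = s(k)·K·s(k) — each term doubles the last with 'K' between the halves.
So the next term is two copies of FFKFFKFFKFF with 'K' between the halves.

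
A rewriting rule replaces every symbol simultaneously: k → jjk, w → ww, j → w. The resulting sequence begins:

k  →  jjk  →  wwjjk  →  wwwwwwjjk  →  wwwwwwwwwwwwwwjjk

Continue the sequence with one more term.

Applying the rule to each of the 17 symbols of wwwwwwwwwwwwwwjjk gives the pieces ww ww ww ww ww ww ww ww ww ww ww ww ww ww w w jjk, which concatenate to the answer.

wwwwwwwwwwwwwwwwwwwwwwwwwwwwwwjjk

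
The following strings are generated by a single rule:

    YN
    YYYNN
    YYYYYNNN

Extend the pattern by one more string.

Term n consists of 2n-1 Y's, followed by n N's (n = 1, 2, …).
Setting n = 4 gives 7, 4 characters in each block.

YYYYYYYNNNN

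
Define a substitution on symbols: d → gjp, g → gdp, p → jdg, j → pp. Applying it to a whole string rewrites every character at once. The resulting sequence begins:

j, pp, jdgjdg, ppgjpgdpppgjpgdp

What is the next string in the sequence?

Replace each of the 16 characters of ppgjpgdpppgjpgdp in place — jdg jdg gdp pp jdg gdp gjp jdg jdg jdg gdp pp jdg gdp gjp jdg — and concatenate.

jdgjdggdpppjdggdpgjpjdgjdgjdggdpppjdggdpgjpjdg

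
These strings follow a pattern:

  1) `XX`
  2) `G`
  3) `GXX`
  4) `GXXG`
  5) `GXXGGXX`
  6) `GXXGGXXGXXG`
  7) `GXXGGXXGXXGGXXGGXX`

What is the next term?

From term 3 onward, concatenate the last term with the second-to-last: G·XX = GXX, GXX·G = GXXG, …
So term 8 is GXXGGXXGXXGGXXGGXX·GXXGGXXGXXG.

GXXGGXXGXXGGXXGGXXGXXGGXXGXXG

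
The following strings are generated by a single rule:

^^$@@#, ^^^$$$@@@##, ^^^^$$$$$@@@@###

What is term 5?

Reading off run lengths: ^ runs 2, 3, 4; $ runs 1, 3, 5; @ runs 2, 3, 4; # runs 1, 2, 3 — each is linear in n (n = 1, 2, …).
Setting n = 5 gives 6, 9, 6, 5 characters in each block.

^^^^^^$$$$$$$$$@@@@@@#####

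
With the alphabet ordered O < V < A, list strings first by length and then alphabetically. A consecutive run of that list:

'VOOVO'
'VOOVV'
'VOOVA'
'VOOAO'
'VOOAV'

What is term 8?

VOVOV

Continuing the enumeration 3 steps past VOOAV: VOOAV → VOOAA → VOVOO → (answer).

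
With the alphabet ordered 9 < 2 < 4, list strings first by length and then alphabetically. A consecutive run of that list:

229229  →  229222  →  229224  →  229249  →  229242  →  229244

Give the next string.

Treat 229244 as a base-3 numeral over the given alphabet and add one, carrying through any trailing 4's.

229499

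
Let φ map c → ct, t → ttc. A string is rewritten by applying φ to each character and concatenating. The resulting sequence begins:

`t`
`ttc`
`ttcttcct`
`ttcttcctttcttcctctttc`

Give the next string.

ttcttcctttcttcctctttcttcttcctttcttcctctttcctttcttcttcct

Applying the rule to each of the 21 symbols of ttcttcctttcttcctctttc gives the pieces ttc ttc ct ttc ttc ct ct ttc ttc ttc ct ttc ttc ct ct ttc ct ttc ttc ttc ct, which concatenate to the answer.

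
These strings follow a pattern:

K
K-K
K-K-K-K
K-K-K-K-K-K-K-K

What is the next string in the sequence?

s(k+1) = s(k)·-·s(k) — each term doubles the last with '-' between the halves.
So the next term is two copies of K-K-K-K-K-K-K-K with '-' between the halves.

K-K-K-K-K-K-K-K-K-K-K-K-K-K-K-K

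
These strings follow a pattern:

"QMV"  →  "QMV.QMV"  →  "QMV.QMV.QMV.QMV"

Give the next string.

QMV.QMV.QMV.QMV.QMV.QMV.QMV.QMV

Every step duplicates the string with '.' between the halves.
So the next term is two copies of QMV.QMV.QMV.QMV with '.' between the halves.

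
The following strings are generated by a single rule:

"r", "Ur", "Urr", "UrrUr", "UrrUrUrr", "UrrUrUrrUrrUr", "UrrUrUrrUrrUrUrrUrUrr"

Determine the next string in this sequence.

UrrUrUrrUrrUrUrrUrUrrUrrUrUrrUrrUr

Each term (from the third on) is the previous term followed by the one before it: term 3 = Ur·r = Urr.
The next term joins UrrUrUrrUrrUrUrrUrUrr and UrrUrUrrUrrUr.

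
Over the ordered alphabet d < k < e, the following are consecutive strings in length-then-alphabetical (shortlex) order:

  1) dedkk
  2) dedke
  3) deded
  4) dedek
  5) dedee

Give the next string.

dekdd

Find the rightmost character of dedee below e, bump it to the next letter, and reset everything to its right to d.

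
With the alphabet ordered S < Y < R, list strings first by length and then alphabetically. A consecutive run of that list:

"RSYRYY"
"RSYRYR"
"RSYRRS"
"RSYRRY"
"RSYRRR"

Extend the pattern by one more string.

The successor of RSYRRR increments the rightmost position that isn't already R and resets every position after it to S.

RSRSSS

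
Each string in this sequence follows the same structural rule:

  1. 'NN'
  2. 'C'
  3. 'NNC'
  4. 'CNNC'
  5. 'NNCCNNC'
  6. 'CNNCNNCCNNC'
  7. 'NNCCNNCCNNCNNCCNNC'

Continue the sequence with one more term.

Each term (from the third on) is the two preceding terms concatenated in order: term 3 = NN·C = NNC.
The next term joins CNNCNNCCNNC and NNCCNNCCNNCNNCCNNC.

CNNCNNCCNNCNNCCNNCCNNCNNCCNNC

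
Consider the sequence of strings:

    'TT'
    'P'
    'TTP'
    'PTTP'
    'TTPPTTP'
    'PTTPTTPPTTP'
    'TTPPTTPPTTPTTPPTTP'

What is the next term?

PTTPTTPPTTPTTPPTTPPTTPTTPPTTP

Each term (from the third on) is the two preceding terms concatenated in order: term 3 = TT·P = TTP.
So term 8 is PTTPTTPPTTP·TTPPTTPPTTPTTPPTTP.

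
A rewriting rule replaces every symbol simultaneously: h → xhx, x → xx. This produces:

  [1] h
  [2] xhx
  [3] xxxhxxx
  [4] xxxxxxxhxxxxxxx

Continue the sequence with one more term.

xxxxxxxxxxxxxxxhxxxxxxxxxxxxxxx

Replace each of the 15 characters of xxxxxxxhxxxxxxx in place — xx xx xx xx xx xx xx xhx xx xx xx xx xx xx xx — and concatenate.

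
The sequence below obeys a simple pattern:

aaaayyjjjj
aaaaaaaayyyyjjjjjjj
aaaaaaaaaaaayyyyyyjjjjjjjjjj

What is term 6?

Reading off run lengths: a runs 4, 8, 12; y runs 2, 4, 6; j runs 4, 7, 10 — each is linear in n (n = 1, 2, …).
Setting n = 6 gives 24, 12, 19 characters in each block.

aaaaaaaaaaaaaaaaaaaaaaaayyyyyyyyyyyyjjjjjjjjjjjjjjjjjjj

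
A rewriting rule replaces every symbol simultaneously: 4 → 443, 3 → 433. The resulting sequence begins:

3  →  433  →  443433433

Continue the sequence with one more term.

Expanding 443433433: 4→443, 4→443, 3→433, 4→443, 3→433, 3→433, 4→443, 3→433, 3→433. Concatenated: 443 443 433 443 433 433 443 433 433.

443443433443433433443433433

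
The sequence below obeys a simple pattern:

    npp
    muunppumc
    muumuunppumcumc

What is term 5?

Every step adds muu to the front and umc to the end of the previous string.
From muumuunppumcumc, 2 further steps: muumuunppumcumc → muumuumuunppumcumcumc → (answer).

muumuumuumuunppumcumcumcumc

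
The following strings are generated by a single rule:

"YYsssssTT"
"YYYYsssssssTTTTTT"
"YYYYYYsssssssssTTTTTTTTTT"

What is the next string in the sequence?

The n-th term is 2n Y's then 2n+3 s's then 4n-2 T's (n = 1, 2, …).
Setting n = 4 gives 8, 11, 14 characters in each block.

YYYYYYYYsssssssssssTTTTTTTTTTTTTT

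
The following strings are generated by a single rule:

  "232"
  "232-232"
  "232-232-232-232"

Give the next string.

s(k+1) = s(k)·-·s(k) — each term doubles the last with '-' between the halves.
One more doubling of 232-232-232-232 gives the answer.

232-232-232-232-232-232-232-232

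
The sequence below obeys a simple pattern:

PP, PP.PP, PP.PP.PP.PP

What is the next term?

Each string is two copies of the previous one joined by '.'.
Doubling PP.PP.PP.PP with '.' between the halves:

PP.PP.PP.PP.PP.PP.PP.PP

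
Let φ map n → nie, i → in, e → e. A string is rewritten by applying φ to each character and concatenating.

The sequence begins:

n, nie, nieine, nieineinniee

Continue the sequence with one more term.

nieineinnieeinnienieinee

Expanding nieineinniee: n→nie, i→in, e→e, i→in, n→nie, e→e, i→in, n→nie, n→nie, i→in, e→e, e→e. Concatenated: nie in e in nie e in nie nie in e e.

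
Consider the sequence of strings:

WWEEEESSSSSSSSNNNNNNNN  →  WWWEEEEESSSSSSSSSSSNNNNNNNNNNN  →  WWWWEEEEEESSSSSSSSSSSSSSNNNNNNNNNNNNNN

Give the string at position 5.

WWWWWWEEEEEEEESSSSSSSSSSSSSSSSSSSSNNNNNNNNNNNNNNNNNNNN

The n-th term is n-1 W's then n+1 E's then 3n-1 S's then 3n-1 N's, where the shown terms are n = 3, 4, 5.
Setting n = 7 gives 6, 8, 20, 20 characters in each block.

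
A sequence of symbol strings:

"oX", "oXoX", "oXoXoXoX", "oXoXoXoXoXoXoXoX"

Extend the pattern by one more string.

Each string is two copies of the previous one concatenated.
One more doubling of oXoXoXoXoXoXoXoX gives the answer.

oXoXoXoXoXoXoXoXoXoXoXoXoXoXoXoX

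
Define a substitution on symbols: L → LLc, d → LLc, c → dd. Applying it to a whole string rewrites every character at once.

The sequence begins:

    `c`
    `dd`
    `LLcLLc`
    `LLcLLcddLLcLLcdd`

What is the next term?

Applying the rule to each of the 16 symbols of LLcLLcddLLcLLcdd gives the pieces LLc LLc dd LLc LLc dd LLc LLc LLc LLc dd LLc LLc dd LLc LLc, which concatenate to the answer.

LLcLLcddLLcLLcddLLcLLcLLcLLcddLLcLLcddLLcLLc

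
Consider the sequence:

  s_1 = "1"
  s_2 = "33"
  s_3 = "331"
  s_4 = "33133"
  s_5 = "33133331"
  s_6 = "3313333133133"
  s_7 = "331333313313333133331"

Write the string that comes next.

3313333133133331333313313333133133

From term 3 onward, concatenate the last term with the second-to-last: 33·1 = 331, 331·33 = 33133, …
So term 8 is 331333313313333133331·3313333133133.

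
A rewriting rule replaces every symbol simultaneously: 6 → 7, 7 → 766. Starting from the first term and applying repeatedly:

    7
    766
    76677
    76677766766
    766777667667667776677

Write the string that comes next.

Replace each of the 21 characters of 766777667667667776677 in place — 766 7 7 766 766 766 7 7 766 7 7 766 7 7 766 766 766 7 7 766 766 — and concatenate.

7667776676676677766777667776676676677766766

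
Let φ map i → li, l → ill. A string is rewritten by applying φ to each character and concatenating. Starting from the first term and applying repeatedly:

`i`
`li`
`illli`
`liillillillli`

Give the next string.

Rewriting the 13 symbols of liillillillli one by one yields ill li li ill ill li ill ill li ill ill ill li; concatenated:

illliliillillliillillliillillillli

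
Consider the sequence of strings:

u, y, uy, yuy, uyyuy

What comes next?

yuyuyyuy

From term 3 onward, concatenate the second-to-last term with the last: u·y = uy, y·uy = yuy, …
The next term joins yuy and uyyuy.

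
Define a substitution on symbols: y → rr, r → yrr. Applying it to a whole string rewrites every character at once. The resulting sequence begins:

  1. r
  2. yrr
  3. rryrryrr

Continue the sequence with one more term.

Expanding rryrryrr: r→yrr, r→yrr, y→rr, r→yrr, r→yrr, y→rr, r→yrr, r→yrr. Concatenated: yrr yrr rr yrr yrr rr yrr yrr.

yrryrrrryrryrrrryrryrr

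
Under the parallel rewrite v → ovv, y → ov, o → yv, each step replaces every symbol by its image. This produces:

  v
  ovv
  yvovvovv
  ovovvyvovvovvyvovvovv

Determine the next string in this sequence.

yvovvyvovvovvovovvyvovvovvyvovvovvovovvyvovvovvyvovvovv

Replace each of the 21 characters of ovovvyvovvovvyvovvovv in place — yv ovv yv ovv ovv ov ovv yv ovv ovv yv ovv ovv ov ovv yv ovv ovv yv ovv ovv — and concatenate.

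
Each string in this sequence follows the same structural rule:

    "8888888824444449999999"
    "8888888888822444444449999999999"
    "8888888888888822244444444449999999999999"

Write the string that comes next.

Reading off run lengths: 8 runs 8, 11, 14; 2 runs 1, 2, 3; 4 runs 6, 8, 10; 9 runs 7, 10, 13 — each is linear in n, where the shown terms are n = 2, 3, 4.
Setting n = 5 gives 17, 4, 12, 16 characters in each block.

8888888888888888822224444444444449999999999999999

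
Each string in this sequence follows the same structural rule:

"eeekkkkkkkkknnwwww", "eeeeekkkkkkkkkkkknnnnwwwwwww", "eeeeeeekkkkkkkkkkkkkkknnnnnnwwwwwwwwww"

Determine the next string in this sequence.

The n-th term is 2n-1 e's then 3n+3 k's then 2n-2 n's then 3n-2 w's, where the shown terms are n = 2, 3, 4.
Setting n = 5 gives 9, 18, 8, 13 characters in each block.

eeeeeeeeekkkkkkkkkkkkkkkkkknnnnnnnnwwwwwwwwwwwww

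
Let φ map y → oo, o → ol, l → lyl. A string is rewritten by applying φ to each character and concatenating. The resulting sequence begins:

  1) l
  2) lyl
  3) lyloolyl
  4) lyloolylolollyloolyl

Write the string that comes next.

lyloolylolollyloolylollylollyllyloolylolollyloolyl

Replace each of the 20 characters of lyloolylolollyloolyl in place — lyl oo lyl ol ol lyl oo lyl ol lyl ol lyl lyl oo lyl ol ol lyl oo lyl — and concatenate.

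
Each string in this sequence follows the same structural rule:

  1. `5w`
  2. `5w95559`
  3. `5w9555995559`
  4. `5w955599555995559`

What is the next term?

The strings grow by a fixed suffix 95559 each time.
One more step from 5w955599555995559 gives the answer.

5w95559955599555995559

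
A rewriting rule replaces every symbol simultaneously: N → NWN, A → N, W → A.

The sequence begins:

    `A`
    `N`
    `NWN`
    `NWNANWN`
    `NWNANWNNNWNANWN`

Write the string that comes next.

φ(NWNANWNNNWNANWN) expands symbol-by-symbol to NWN A NWN N NWN A NWN NWN NWN A NWN N NWN A NWN; joining the 15 pieces gives the next term.

NWNANWNNNWNANWNNWNNWNANWNNNWNANWN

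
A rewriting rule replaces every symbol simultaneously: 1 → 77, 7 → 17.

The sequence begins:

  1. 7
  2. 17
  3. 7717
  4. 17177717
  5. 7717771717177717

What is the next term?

Rewriting the 16 symbols of 7717771717177717 one by one yields 17 17 77 17 17 17 77 17 77 17 77 17 17 17 77 17; concatenated:

17177717171777177717771717177717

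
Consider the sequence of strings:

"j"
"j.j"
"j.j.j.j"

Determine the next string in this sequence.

j.j.j.j.j.j.j.j

Each string is two copies of the previous one joined by '.'.
So the next term is two copies of j.j.j.j with '.' between the halves.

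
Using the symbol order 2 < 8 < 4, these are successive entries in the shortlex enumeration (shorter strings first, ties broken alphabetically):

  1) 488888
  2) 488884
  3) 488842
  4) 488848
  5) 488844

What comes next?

488422

The successor of 488844 increments the rightmost position that isn't already 4 and resets every position after it to 2.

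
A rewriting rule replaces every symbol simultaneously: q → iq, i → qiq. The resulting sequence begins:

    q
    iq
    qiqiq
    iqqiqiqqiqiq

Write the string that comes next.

Expanding iqqiqiqqiqiq: i→qiq, q→iq, q→iq, i→qiq, q→iq, i→qiq, q→iq, q→iq, i→qiq, q→iq, i→qiq, q→iq. Concatenated: qiq iq iq qiq iq qiq iq iq qiq iq qiq iq.

qiqiqiqqiqiqqiqiqiqqiqiqqiqiq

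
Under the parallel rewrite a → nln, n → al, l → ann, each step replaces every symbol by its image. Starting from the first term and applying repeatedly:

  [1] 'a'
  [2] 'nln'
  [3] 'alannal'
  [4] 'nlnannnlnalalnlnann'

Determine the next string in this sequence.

Replace each of the 19 characters of nlnannnlnalalnlnann in place — al ann al nln al al al ann al nln ann nln ann al ann al nln al al — and concatenate.

alannalnlnalalalannalnlnannnlnannalannalnlnalal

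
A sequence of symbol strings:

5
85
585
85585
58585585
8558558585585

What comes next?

From term 3 onward, concatenate the second-to-last term with the last: 5·85 = 585, 85·585 = 85585, …
Continuing: 58585585 · 8558558585585 gives term 7.

585855858558558585585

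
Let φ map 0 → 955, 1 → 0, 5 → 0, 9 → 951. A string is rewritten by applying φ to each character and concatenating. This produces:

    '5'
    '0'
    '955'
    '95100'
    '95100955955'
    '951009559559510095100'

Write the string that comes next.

Replace each of the 21 characters of 951009559559510095100 in place — 951 0 0 955 955 951 0 0 951 0 0 951 0 0 955 955 951 0 0 955 955 — and concatenate.

9510095595595100951009510095595595100955955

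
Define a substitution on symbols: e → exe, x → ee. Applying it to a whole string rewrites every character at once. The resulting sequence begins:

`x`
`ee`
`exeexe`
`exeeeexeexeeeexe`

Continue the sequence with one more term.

φ(exeeeexeexeeeexe) expands symbol-by-symbol to exe ee exe exe exe exe ee exe exe ee exe exe exe exe ee exe; joining the 16 pieces gives the next term.

exeeeexeexeexeexeeeexeexeeeexeexeexeexeeeexe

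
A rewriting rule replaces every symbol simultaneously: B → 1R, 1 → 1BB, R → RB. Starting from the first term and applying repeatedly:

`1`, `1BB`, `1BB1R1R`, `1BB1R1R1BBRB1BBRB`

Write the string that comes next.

Rewriting the 17 symbols of 1BB1R1R1BBRB1BBRB one by one yields 1BB 1R 1R 1BB RB 1BB RB 1BB 1R 1R RB 1R 1BB 1R 1R RB 1R; concatenated:

1BB1R1R1BBRB1BBRB1BB1R1RRB1R1BB1R1RRB1R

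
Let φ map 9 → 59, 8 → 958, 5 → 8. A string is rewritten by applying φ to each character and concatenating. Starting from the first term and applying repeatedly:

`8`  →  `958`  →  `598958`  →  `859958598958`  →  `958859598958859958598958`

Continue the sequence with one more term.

Applying the rule to each of the 24 symbols of 958859598958859958598958 gives the pieces 59 8 958 958 8 59 8 59 958 59 8 958 958 8 59 59 8 958 8 59 958 59 8 958, which concatenate to the answer.

598958958859859958598958958859598958859958598958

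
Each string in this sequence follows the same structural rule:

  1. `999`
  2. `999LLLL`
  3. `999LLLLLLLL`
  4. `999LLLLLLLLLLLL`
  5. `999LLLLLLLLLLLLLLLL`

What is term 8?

Each term is the previous one with LLLL appended.
From 999LLLLLLLLLLLLLLLL, 3 further steps: 999LLLLLLLLLLLLLLLL → 999LLLLLLLLLLLLLLLLLLLL → 999LLLLLLLLLLLLLLLLLLLLLLLL → (answer).

999LLLLLLLLLLLLLLLLLLLLLLLLLLLL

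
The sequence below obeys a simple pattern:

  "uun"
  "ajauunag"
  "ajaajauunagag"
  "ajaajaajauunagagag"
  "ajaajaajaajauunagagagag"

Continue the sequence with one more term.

Each term wraps the previous one in aja on the left and ag on the right.
Applying this once more to ajaajaajaajauunagagagag:

ajaajaajaajaajauunagagagagag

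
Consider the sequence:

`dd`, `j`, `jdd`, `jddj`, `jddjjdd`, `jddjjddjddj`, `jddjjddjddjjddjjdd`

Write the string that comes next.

Each term (from the third on) is the previous term followed by the one before it: term 3 = j·dd = jdd.
So term 8 is jddjjddjddjjddjjdd·jddjjddjddj.

jddjjddjddjjddjjddjddjjddjddj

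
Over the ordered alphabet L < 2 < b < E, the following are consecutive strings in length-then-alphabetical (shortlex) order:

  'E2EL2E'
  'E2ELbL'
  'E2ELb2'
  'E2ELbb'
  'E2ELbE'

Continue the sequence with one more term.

E2ELEL

Treat E2ELbE as a base-4 numeral over the given alphabet and add one, carrying through any trailing E's.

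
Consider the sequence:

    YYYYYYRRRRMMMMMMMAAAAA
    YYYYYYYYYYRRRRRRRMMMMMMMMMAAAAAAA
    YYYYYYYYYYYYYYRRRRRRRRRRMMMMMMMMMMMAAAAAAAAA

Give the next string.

The n-th term is 4n-2 Y's then 3n-2 R's then 2n+3 M's then 2n+1 A's, where the shown terms are n = 2, 3, 4.
At n = 5 the blocks have lengths 18, 13, 13, 11.

YYYYYYYYYYYYYYYYYYRRRRRRRRRRRRRMMMMMMMMMMMMMAAAAAAAAAAA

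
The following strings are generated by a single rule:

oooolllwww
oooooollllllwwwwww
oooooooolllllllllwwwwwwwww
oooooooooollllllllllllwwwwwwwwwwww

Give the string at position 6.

oooooooooooooollllllllllllllllllwwwwwwwwwwwwwwwwww

The n-th term is 2n+2 o's then 3n l's then 3n w's (n = 1, 2, …).
Setting n = 6 gives 14, 18, 18 characters in each block.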